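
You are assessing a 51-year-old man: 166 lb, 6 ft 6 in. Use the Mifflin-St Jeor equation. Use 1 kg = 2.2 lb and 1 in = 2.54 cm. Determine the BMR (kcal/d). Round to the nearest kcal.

1743 kcal/d

Convert to metric: weight = 166 ÷ 2.2 = 75.4545 kg; height = (6×12 + 6) × 2.54 = 78 × 2.54 = 198.12 cm.
Mifflin-St Jeor (male): BMR = 10(75.4545) + 6.25(198.12) − 5(51) + 5 = 754.5455 + 1238.25 − 255 + 5 = 1742.7955 kcal/day.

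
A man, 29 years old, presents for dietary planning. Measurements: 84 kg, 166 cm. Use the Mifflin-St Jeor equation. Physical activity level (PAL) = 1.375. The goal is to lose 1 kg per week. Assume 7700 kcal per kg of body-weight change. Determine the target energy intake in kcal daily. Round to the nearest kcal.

1289 kcal daily

Mifflin-St Jeor (male): BMR = 10(84) + 6.25(166) − 5(29) + 5 = 840 + 1037.5 − 145 + 5 = 1737.5 kcal/day.
TEE = 1737.5 × 1.375 = 2389.0625 kcal/day.
Required daily deficit = 1 × 7700 ÷ 7 = 1100 kcal/day.
Target intake = 2389.0625 − 1100 = 1289.0625 kcal/day.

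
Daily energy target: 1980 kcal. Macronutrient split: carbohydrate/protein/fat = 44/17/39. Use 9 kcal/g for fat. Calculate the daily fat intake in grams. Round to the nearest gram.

Fat energy = 39% × 1980 = 772.2 kcal.
At 9 kcal/g: 772.2 ÷ 9 = 85.8 g.

86 g/day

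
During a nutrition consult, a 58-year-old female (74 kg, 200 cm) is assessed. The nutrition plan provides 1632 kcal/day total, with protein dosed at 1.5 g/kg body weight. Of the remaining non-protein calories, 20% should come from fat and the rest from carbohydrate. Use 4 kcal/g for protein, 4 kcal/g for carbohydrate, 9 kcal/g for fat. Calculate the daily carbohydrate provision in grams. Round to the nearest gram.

Protein = 1.5 × 74 = 111 g → 111 × 4 = 444 kcal.
Non-protein calories = 1632 − 444 = 1188 kcal.
Fat: 20% × 1188 = 237.6 kcal; carbohydrate: 950.4 kcal.
Carbohydrate: 950.4 kcal ÷ 4 kcal/g = 237.6 g.

238 g/day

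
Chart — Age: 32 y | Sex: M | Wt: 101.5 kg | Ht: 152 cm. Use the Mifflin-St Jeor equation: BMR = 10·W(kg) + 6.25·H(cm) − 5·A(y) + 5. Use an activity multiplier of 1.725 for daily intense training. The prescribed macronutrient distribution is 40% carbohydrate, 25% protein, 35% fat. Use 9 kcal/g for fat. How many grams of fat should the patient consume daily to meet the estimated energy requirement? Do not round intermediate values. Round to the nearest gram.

Mifflin-St Jeor (male): BMR = 10(101.5) + 6.25(152) − 5(32) + 5 = 1015 + 950 − 160 + 5 = 1810 kcal/day.
TEE = 1810 × 1.725 = 3122.25 kcal/day.
Fat energy = 35% × 3122.25 = 1092.7875 kcal.
Fat = 1092.7875 ÷ 9 kcal/g = 121.4208 g.

121 g/day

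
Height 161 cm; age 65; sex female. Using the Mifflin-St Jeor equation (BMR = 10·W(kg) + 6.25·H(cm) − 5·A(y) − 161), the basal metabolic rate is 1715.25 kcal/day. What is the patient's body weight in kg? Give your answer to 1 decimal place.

119.5 kg

1715.25 = 10·W + 6.25(161) − 5(65) − 161
10·W = 1715.25 − 520.25 = 1195, so W = 119.5 kg.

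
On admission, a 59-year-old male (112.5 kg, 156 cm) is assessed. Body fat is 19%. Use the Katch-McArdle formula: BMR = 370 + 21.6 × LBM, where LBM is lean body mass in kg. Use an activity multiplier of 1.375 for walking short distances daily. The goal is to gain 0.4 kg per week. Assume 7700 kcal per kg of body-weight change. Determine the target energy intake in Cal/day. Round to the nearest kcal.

LBM = 112.5 × (1 − 0.19) = 91.125 kg. Katch-McArdle: BMR = 370 + 21.6 × 91.125 = 2338.3 kcal/day.
TEE = 2338.3 × 1.375 = 3215.1625 kcal/day.
Required daily surplus = 0.4 × 7700 ÷ 7 = 440 kcal/day.
Target intake = 3215.1625 + 440 = 3655.1625 kcal/day.

3655 Cal/day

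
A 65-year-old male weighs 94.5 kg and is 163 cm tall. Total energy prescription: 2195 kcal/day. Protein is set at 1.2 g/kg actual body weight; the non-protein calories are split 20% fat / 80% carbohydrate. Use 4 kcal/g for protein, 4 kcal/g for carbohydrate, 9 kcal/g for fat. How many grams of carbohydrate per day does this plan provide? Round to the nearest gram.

348 g/day

Protein = 1.2 × 94.5 = 113.4 g → 113.4 × 4 = 453.6 kcal.
Non-protein calories = 2195 − 453.6 = 1741.4 kcal.
Fat: 20% × 1741.4 = 348.28 kcal; carbohydrate: 1393.12 kcal.
Carbohydrate: 1393.12 kcal ÷ 4 kcal/g = 348.28 g.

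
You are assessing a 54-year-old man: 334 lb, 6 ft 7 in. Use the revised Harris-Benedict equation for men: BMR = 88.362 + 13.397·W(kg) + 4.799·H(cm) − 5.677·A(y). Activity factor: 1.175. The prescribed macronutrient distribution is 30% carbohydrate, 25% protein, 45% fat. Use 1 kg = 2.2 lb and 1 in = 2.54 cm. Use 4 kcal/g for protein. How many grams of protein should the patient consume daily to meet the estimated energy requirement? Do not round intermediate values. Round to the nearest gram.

Convert to metric: weight = 334 ÷ 2.2 = 151.8182 kg; height = (6×12 + 7) × 2.54 = 79 × 2.54 = 200.66 cm.
Harris-Benedict: BMR = 88.362 + 13.397(151.8182) + 4.799(200.66) − 5.677(54) = 2778.6795 kcal/day.
TEE = 2778.6795 × 1.175 = 3264.9484 kcal/day.
Protein energy = 25% × 3264.9484 = 816.2371 kcal.
Protein = 816.2371 ÷ 4 kcal/g = 204.0593 g.

204 g/day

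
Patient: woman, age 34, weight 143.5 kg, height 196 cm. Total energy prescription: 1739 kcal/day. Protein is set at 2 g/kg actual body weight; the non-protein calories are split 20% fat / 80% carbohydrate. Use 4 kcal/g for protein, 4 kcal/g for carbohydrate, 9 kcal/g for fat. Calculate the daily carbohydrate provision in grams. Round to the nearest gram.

118 g/day

Protein = 2 × 143.5 = 287 g → 287 × 4 = 1148 kcal.
Non-protein calories = 1739 − 1148 = 591 kcal.
Fat: 20% × 591 = 118.2 kcal; carbohydrate: 472.8 kcal.
Carbohydrate: 472.8 kcal ÷ 4 kcal/g = 118.2 g.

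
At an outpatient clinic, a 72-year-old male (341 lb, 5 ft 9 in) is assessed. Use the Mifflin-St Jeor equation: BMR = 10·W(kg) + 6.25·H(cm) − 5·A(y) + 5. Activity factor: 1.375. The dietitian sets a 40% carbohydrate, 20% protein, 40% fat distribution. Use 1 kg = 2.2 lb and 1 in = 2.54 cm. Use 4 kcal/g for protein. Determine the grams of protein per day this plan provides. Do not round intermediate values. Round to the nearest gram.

Convert to metric: weight = 341 ÷ 2.2 = 155 kg; height = (5×12 + 9) × 2.54 = 69 × 2.54 = 175.26 cm.
Mifflin-St Jeor (male): BMR = 10(155) + 6.25(175.26) − 5(72) + 5 = 1550 + 1095.375 − 360 + 5 = 2290.375 kcal/day.
TEE = 2290.375 × 1.375 = 3149.2656 kcal/day.
Protein energy = 20% × 3149.2656 = 629.8531 kcal.
Protein = 629.8531 ÷ 4 kcal/g = 157.4633 g.

157 g/day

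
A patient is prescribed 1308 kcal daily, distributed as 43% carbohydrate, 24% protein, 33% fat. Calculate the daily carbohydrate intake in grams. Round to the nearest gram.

141 g/day

Carbohydrate energy = 43% × 1308 = 562.44 kcal.
At 4 kcal/g: 562.44 ÷ 4 = 140.61 g.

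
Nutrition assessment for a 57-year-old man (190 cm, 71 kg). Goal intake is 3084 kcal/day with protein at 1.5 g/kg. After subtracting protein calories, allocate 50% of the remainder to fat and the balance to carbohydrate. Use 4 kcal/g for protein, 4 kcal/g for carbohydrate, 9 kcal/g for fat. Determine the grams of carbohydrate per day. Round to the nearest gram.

Protein = 1.5 × 71 = 106.5 g → 106.5 × 4 = 426 kcal.
Non-protein calories = 3084 − 426 = 2658 kcal.
Fat: 50% × 2658 = 1329 kcal; carbohydrate: 1329 kcal.
Carbohydrate: 1329 kcal ÷ 4 kcal/g = 332.25 g.

332 g/day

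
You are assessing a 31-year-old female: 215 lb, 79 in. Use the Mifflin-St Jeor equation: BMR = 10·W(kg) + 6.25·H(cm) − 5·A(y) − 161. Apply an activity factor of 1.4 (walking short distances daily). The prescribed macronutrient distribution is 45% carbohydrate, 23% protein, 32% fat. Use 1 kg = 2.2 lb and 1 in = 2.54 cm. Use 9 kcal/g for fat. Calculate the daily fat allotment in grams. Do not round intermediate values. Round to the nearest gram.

95 g/day

Convert to metric: weight = 215 ÷ 2.2 = 97.7273 kg; height = 79 × 2.54 = 200.66 cm.
Mifflin-St Jeor (female): BMR = 10(97.7273) + 6.25(200.66) − 5(31) − 161 = 977.2727 + 1254.125 − 155 − 161 = 1915.3977 kcal/day.
TEE = 1915.3977 × 1.4 = 2681.5568 kcal/day.
Fat energy = 32% × 2681.5568 = 858.0982 kcal.
Fat = 858.0982 ÷ 9 kcal/g = 95.3442 g.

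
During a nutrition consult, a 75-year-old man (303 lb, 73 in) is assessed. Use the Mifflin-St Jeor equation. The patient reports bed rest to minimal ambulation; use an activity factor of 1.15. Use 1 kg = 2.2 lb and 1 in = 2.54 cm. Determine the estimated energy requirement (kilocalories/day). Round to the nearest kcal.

2491 kilocalories/day

Convert to metric: weight = 303 ÷ 2.2 = 137.7273 kg; height = 73 × 2.54 = 185.42 cm.
Mifflin-St Jeor (male): BMR = 10(137.7273) + 6.25(185.42) − 5(75) + 5 = 1377.2727 + 1158.875 − 375 + 5 = 2166.1477 kcal/day.
TEE = BMR × activity factor = 2166.1477 × 1.15 = 2491.0699 kcal/day.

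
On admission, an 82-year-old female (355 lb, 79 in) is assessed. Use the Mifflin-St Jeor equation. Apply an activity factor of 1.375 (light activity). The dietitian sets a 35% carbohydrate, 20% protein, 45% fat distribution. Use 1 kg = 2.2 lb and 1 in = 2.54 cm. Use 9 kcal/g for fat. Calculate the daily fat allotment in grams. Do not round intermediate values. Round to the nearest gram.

158 g/day

Convert to metric: weight = 355 ÷ 2.2 = 161.3636 kg; height = 79 × 2.54 = 200.66 cm.
Mifflin-St Jeor (female): BMR = 10(161.3636) + 6.25(200.66) − 5(82) − 161 = 1613.6364 + 1254.125 − 410 − 161 = 2296.7614 kcal/day.
TEE = 2296.7614 × 1.375 = 3158.0469 kcal/day.
Fat energy = 45% × 3158.0469 = 1421.1211 kcal.
Fat = 1421.1211 ÷ 9 kcal/g = 157.9023 g.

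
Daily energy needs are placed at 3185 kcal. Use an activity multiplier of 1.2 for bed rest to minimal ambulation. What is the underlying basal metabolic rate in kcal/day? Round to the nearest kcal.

2654 kcal/day

BMR = TEE ÷ activity factor = 3185 ÷ 1.2 = 2654.1667 kcal/day.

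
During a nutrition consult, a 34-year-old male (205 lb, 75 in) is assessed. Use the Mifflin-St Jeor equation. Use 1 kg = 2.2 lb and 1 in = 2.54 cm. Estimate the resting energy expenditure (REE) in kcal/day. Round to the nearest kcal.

Convert to metric: weight = 205 ÷ 2.2 = 93.1818 kg; height = 75 × 2.54 = 190.5 cm.
Mifflin-St Jeor (male): BMR = 10(93.1818) + 6.25(190.5) − 5(34) + 5 = 931.8182 + 1190.625 − 170 + 5 = 1957.4432 kcal/day.

1957 kcal/day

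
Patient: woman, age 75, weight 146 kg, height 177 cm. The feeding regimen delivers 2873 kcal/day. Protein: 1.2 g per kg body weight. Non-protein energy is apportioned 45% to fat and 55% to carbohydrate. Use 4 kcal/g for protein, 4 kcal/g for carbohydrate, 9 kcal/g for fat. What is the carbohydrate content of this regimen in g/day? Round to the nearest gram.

Protein = 1.2 × 146 = 175.2 g → 175.2 × 4 = 700.8 kcal.
Non-protein calories = 2873 − 700.8 = 2172.2 kcal.
Fat: 45% × 2172.2 = 977.49 kcal; carbohydrate: 1194.71 kcal.
Carbohydrate: 1194.71 kcal ÷ 4 kcal/g = 298.6775 g.

299 g/day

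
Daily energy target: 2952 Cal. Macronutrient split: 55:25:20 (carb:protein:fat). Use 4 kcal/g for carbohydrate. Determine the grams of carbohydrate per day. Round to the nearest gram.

406 g/day

Carbohydrate energy = 55% × 2952 = 1623.6 kcal.
At 4 kcal/g: 1623.6 ÷ 4 = 405.9 g.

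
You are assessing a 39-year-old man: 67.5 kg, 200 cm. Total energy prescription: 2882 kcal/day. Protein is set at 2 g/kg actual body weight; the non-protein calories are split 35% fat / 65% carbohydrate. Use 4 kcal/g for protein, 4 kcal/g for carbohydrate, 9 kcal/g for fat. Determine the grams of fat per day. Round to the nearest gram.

Protein = 2 × 67.5 = 135 g → 135 × 4 = 540 kcal.
Non-protein calories = 2882 − 540 = 2342 kcal.
Fat: 35% × 2342 = 819.7 kcal; carbohydrate: 1522.3 kcal.
Fat: 819.7 kcal ÷ 9 kcal/g = 91.0778 g.

91 g/day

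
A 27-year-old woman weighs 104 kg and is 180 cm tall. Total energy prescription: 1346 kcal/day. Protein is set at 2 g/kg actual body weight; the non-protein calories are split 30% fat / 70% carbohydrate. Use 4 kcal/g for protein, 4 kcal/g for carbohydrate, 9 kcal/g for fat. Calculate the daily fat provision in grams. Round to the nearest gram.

Protein = 2 × 104 = 208 g → 208 × 4 = 832 kcal.
Non-protein calories = 1346 − 832 = 514 kcal.
Fat: 30% × 514 = 154.2 kcal; carbohydrate: 359.8 kcal.
Fat: 154.2 kcal ÷ 9 kcal/g = 17.1333 g.

17 g/day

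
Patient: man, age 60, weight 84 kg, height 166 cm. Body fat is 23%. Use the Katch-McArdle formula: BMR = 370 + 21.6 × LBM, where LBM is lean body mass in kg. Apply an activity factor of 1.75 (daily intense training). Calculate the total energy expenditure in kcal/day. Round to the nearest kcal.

LBM = 84 × (1 − 0.23) = 64.68 kg. Katch-McArdle: BMR = 370 + 21.6 × 64.68 = 1767.088 kcal/day.
TEE = BMR × activity factor = 1767.088 × 1.75 = 3092.404 kcal/day.

3092 kcal/day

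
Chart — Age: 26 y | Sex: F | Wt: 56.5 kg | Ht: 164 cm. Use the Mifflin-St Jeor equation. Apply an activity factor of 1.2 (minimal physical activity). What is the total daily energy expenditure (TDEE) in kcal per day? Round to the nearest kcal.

1559 kcal per day

Mifflin-St Jeor (female): BMR = 10(56.5) + 6.25(164) − 5(26) − 161 = 565 + 1025 − 130 − 161 = 1299 kcal/day.
TEE = BMR × activity factor = 1299 × 1.2 = 1558.8 kcal/day.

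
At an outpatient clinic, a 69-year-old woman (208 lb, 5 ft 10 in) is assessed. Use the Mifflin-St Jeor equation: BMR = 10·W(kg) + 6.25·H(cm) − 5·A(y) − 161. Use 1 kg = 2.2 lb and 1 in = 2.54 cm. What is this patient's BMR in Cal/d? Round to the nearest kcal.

Convert to metric: weight = 208 ÷ 2.2 = 94.5455 kg; height = (5×12 + 10) × 2.54 = 70 × 2.54 = 177.8 cm.
Mifflin-St Jeor (female): BMR = 10(94.5455) + 6.25(177.8) − 5(69) − 161 = 945.4545 + 1111.25 − 345 − 161 = 1550.7045 kcal/day.

1551 Cal/d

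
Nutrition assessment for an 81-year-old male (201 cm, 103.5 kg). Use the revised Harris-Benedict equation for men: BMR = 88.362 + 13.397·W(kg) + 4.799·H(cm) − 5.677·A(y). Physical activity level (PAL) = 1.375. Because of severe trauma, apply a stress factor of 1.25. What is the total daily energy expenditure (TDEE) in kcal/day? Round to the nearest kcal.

Harris-Benedict: BMR = 88.362 + 13.397(103.5) + 4.799(201) − 5.677(81) = 1979.7135 kcal/day.
TEE = BMR × activity factor = 1979.7135 × 1.375 = 2722.1061 kcal/day.
Apply stress factor: 2722.1061 × 1.25 = 3402.6326 kcal/day.

3403 kcal/day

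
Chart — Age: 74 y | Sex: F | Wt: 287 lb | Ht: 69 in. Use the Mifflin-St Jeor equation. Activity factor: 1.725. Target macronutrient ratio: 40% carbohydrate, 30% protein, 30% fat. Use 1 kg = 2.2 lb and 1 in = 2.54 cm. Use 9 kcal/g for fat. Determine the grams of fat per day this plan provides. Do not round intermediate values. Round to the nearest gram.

107 g/day

Convert to metric: weight = 287 ÷ 2.2 = 130.4545 kg; height = 69 × 2.54 = 175.26 cm.
Mifflin-St Jeor (female): BMR = 10(130.4545) + 6.25(175.26) − 5(74) − 161 = 1304.5455 + 1095.375 − 370 − 161 = 1868.9205 kcal/day.
TEE = 1868.9205 × 1.725 = 3223.8878 kcal/day.
Fat energy = 30% × 3223.8878 = 967.1663 kcal.
Fat = 967.1663 ÷ 9 kcal/g = 107.4629 g.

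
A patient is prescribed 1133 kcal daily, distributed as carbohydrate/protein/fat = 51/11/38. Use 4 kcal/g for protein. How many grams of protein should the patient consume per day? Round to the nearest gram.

Protein energy = 11% × 1133 = 124.63 kcal.
At 4 kcal/g: 124.63 ÷ 4 = 31.1575 g.

31 g/day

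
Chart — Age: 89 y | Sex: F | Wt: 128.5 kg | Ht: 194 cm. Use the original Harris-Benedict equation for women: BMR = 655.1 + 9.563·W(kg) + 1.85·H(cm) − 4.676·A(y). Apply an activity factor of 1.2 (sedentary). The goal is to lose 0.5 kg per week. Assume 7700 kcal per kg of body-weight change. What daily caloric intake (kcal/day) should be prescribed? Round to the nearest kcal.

Harris-Benedict: BMR = 655.1 + 9.563(128.5) + 1.85(194) − 4.676(89) = 1826.6815 kcal/day.
TEE = 1826.6815 × 1.2 = 2192.0178 kcal/day.
Required daily deficit = 0.5 × 7700 ÷ 7 = 550 kcal/day.
Target intake = 2192.0178 − 550 = 1642.0178 kcal/day.

1642 kcal/day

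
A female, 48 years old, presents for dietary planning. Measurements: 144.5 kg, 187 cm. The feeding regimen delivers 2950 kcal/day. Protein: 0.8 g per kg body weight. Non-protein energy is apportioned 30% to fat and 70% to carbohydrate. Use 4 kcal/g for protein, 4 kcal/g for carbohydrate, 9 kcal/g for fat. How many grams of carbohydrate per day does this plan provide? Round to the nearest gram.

Protein = 0.8 × 144.5 = 115.6 g → 115.6 × 4 = 462.4 kcal.
Non-protein calories = 2950 − 462.4 = 2487.6 kcal.
Fat: 30% × 2487.6 = 746.28 kcal; carbohydrate: 1741.32 kcal.
Carbohydrate: 1741.32 kcal ÷ 4 kcal/g = 435.33 g.

435 g/day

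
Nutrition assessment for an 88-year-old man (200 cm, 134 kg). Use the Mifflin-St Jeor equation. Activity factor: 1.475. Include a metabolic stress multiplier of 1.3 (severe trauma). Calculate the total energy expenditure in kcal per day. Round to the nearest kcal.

4132 kcal per day

Mifflin-St Jeor (male): BMR = 10(134) + 6.25(200) − 5(88) + 5 = 1340 + 1250 − 440 + 5 = 2155 kcal/day.
TEE = BMR × activity factor = 2155 × 1.475 = 3178.625 kcal/day.
Apply stress factor: 3178.625 × 1.3 = 4132.2125 kcal/day.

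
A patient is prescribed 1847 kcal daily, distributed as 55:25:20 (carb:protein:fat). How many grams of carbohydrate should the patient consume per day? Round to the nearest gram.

Carbohydrate energy = 55% × 1847 = 1015.85 kcal.
At 4 kcal/g: 1015.85 ÷ 4 = 253.9625 g.

254 g/day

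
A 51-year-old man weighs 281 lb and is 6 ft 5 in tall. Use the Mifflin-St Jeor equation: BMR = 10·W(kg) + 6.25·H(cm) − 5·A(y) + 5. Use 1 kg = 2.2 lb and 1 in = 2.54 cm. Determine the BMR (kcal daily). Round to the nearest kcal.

2250 kcal daily

Convert to metric: weight = 281 ÷ 2.2 = 127.7273 kg; height = (6×12 + 5) × 2.54 = 77 × 2.54 = 195.58 cm.
Mifflin-St Jeor (male): BMR = 10(127.7273) + 6.25(195.58) − 5(51) + 5 = 1277.2727 + 1222.375 − 255 + 5 = 2249.6477 kcal/day.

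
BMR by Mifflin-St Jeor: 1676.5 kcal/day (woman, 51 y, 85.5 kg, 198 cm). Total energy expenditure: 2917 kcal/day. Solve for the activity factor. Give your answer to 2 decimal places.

Activity factor = TEE ÷ BMR = 2917 ÷ 1676.5 = 1.74.

1.74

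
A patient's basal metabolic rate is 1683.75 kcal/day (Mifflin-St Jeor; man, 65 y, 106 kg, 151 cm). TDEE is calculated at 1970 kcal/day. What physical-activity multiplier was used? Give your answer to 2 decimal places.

Activity factor = TEE ÷ BMR = 1970 ÷ 1683.75 = 1.17.

1.17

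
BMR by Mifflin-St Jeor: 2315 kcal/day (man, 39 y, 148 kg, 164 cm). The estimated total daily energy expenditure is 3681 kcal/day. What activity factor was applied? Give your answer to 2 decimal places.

1.59

Activity factor = TEE ÷ BMR = 3681 ÷ 2315 = 1.59.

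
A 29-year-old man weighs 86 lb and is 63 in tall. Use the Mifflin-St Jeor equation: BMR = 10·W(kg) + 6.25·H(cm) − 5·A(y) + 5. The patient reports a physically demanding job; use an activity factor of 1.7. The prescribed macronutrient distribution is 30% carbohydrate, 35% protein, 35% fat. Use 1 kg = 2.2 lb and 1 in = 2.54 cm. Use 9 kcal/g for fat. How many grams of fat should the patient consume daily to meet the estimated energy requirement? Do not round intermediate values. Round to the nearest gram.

83 g/day

Convert to metric: weight = 86 ÷ 2.2 = 39.0909 kg; height = 63 × 2.54 = 160.02 cm.
Mifflin-St Jeor (male): BMR = 10(39.0909) + 6.25(160.02) − 5(29) + 5 = 390.9091 + 1000.125 − 145 + 5 = 1251.0341 kcal/day.
TEE = 1251.0341 × 1.7 = 2126.758 kcal/day.
Fat energy = 35% × 2126.758 = 744.3653 kcal.
Fat = 744.3653 ÷ 9 kcal/g = 82.7073 g.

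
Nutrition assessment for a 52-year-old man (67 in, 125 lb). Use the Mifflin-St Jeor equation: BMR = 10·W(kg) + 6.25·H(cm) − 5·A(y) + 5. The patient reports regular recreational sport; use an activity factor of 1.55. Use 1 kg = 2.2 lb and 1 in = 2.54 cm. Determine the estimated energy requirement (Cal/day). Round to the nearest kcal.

2134 Cal/day

Convert to metric: weight = 125 ÷ 2.2 = 56.8182 kg; height = 67 × 2.54 = 170.18 cm.
Mifflin-St Jeor (male): BMR = 10(56.8182) + 6.25(170.18) − 5(52) + 5 = 568.1818 + 1063.625 − 260 + 5 = 1376.8068 kcal/day.
TEE = BMR × activity factor = 1376.8068 × 1.55 = 2134.0506 kcal/day.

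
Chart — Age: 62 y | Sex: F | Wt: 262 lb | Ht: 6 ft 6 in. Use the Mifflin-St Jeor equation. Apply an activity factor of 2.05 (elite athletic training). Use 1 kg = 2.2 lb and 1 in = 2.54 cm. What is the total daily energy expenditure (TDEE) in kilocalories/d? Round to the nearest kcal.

4014 kilocalories/d

Convert to metric: weight = 262 ÷ 2.2 = 119.0909 kg; height = (6×12 + 6) × 2.54 = 78 × 2.54 = 198.12 cm.
Mifflin-St Jeor (female): BMR = 10(119.0909) + 6.25(198.12) − 5(62) − 161 = 1190.9091 + 1238.25 − 310 − 161 = 1958.1591 kcal/day.
TEE = BMR × activity factor = 1958.1591 × 2.05 = 4014.2261 kcal/day.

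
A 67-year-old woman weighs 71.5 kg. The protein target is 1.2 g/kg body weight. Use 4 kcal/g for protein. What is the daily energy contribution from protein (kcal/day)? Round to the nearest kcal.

343 kcal/day

Protein = 1.2 g/kg × 71.5 kg = 85.8 g/day.
Protein energy = 85.8 g × 4 kcal/g = 343.2 kcal/day.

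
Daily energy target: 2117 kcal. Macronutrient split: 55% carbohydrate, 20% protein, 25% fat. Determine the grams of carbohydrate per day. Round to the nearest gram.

Carbohydrate energy = 55% × 2117 = 1164.35 kcal.
At 4 kcal/g: 1164.35 ÷ 4 = 291.0875 g.

291 g/day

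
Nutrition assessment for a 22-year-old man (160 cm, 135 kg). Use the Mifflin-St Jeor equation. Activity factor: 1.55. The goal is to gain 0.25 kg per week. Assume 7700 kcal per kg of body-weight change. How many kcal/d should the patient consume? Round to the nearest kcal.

Mifflin-St Jeor (male): BMR = 10(135) + 6.25(160) − 5(22) + 5 = 1350 + 1000 − 110 + 5 = 2245 kcal/day.
TEE = 2245 × 1.55 = 3479.75 kcal/day.
Required daily surplus = 0.25 × 7700 ÷ 7 = 275 kcal/day.
Target intake = 3479.75 + 275 = 3754.75 kcal/day.

3755 kcal/d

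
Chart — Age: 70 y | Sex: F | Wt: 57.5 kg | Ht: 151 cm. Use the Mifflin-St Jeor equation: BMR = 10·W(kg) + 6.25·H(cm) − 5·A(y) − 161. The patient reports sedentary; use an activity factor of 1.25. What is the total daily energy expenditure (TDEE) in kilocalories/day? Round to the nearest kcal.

1260 kilocalories/day

Mifflin-St Jeor (female): BMR = 10(57.5) + 6.25(151) − 5(70) − 161 = 575 + 943.75 − 350 − 161 = 1007.75 kcal/day.
TEE = BMR × activity factor = 1007.75 × 1.25 = 1259.6875 kcal/day.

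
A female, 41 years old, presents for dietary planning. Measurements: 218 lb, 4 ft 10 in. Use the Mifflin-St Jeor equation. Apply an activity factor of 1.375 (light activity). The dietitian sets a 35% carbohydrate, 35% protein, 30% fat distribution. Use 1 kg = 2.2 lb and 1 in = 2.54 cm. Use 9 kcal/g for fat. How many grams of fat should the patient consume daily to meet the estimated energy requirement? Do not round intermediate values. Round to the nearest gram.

Convert to metric: weight = 218 ÷ 2.2 = 99.0909 kg; height = (4×12 + 10) × 2.54 = 58 × 2.54 = 147.32 cm.
Mifflin-St Jeor (female): BMR = 10(99.0909) + 6.25(147.32) − 5(41) − 161 = 990.9091 + 920.75 − 205 − 161 = 1545.6591 kcal/day.
TEE = 1545.6591 × 1.375 = 2125.2813 kcal/day.
Fat energy = 30% × 2125.2813 = 637.5844 kcal.
Fat = 637.5844 ÷ 9 kcal/g = 70.8427 g.

71 g/day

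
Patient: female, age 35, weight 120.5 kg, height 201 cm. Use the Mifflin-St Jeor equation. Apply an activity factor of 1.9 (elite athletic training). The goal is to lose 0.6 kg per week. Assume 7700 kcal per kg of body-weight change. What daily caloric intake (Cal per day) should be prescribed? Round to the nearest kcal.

3378 Cal per day

Mifflin-St Jeor (female): BMR = 10(120.5) + 6.25(201) − 5(35) − 161 = 1205 + 1256.25 − 175 − 161 = 2125.25 kcal/day.
TEE = 2125.25 × 1.9 = 4037.975 kcal/day.
Required daily deficit = 0.6 × 7700 ÷ 7 = 660 kcal/day.
Target intake = 4037.975 − 660 = 3377.975 kcal/day.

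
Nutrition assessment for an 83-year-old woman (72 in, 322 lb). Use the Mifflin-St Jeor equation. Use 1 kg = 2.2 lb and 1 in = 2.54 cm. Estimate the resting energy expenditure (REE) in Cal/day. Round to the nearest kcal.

Convert to metric: weight = 322 ÷ 2.2 = 146.3636 kg; height = 72 × 2.54 = 182.88 cm.
Mifflin-St Jeor (female): BMR = 10(146.3636) + 6.25(182.88) − 5(83) − 161 = 1463.6364 + 1143 − 415 − 161 = 2030.6364 kcal/day.

2031 Cal/day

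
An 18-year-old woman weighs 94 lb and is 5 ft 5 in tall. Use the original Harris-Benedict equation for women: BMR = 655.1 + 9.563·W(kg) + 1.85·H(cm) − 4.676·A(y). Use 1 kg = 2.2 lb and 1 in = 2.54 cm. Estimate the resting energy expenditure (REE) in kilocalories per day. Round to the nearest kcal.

1285 kilocalories per day

Convert to metric: weight = 94 ÷ 2.2 = 42.7273 kg; height = (5×12 + 5) × 2.54 = 65 × 2.54 = 165.1 cm.
Harris-Benedict: BMR = 655.1 + 9.563(42.7273) + 1.85(165.1) − 4.676(18) = 1284.9679 kcal/day.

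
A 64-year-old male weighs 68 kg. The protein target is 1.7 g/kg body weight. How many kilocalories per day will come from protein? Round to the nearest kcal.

Protein = 1.7 g/kg × 68 kg = 115.6 g/day.
Protein energy = 115.6 g × 4 kcal/g = 462.4 kcal/day.

462 kcal/day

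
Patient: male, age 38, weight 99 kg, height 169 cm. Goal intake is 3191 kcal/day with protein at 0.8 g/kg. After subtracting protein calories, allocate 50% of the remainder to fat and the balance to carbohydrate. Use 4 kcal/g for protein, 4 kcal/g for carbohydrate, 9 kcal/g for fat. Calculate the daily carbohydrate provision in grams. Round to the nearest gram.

Protein = 0.8 × 99 = 79.2 g → 79.2 × 4 = 316.8 kcal.
Non-protein calories = 3191 − 316.8 = 2874.2 kcal.
Fat: 50% × 2874.2 = 1437.1 kcal; carbohydrate: 1437.1 kcal.
Carbohydrate: 1437.1 kcal ÷ 4 kcal/g = 359.275 g.

359 g/day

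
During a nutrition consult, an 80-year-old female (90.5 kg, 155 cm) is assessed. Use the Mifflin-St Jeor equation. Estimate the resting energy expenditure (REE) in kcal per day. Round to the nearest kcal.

Mifflin-St Jeor (female): BMR = 10(90.5) + 6.25(155) − 5(80) − 161 = 905 + 968.75 − 400 − 161 = 1312.75 kcal/day.

1313 kcal per day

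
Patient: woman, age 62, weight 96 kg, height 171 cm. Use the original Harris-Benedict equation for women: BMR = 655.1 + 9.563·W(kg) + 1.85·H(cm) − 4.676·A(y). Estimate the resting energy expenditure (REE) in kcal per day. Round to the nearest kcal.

Harris-Benedict: BMR = 655.1 + 9.563(96) + 1.85(171) − 4.676(62) = 1599.586 kcal/day.

1600 kcal per day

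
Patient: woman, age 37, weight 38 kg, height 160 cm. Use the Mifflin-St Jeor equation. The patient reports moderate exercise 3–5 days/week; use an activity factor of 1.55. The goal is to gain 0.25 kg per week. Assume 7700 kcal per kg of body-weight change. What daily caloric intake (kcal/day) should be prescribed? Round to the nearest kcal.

Mifflin-St Jeor (female): BMR = 10(38) + 6.25(160) − 5(37) − 161 = 380 + 1000 − 185 − 161 = 1034 kcal/day.
TEE = 1034 × 1.55 = 1602.7 kcal/day.
Required daily surplus = 0.25 × 7700 ÷ 7 = 275 kcal/day.
Target intake = 1602.7 + 275 = 1877.7 kcal/day.

1878 kcal/day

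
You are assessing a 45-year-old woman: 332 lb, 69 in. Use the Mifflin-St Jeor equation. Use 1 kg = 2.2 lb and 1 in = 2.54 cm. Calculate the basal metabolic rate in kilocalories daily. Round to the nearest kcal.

2218 kilocalories daily

Convert to metric: weight = 332 ÷ 2.2 = 150.9091 kg; height = 69 × 2.54 = 175.26 cm.
Mifflin-St Jeor (female): BMR = 10(150.9091) + 6.25(175.26) − 5(45) − 161 = 1509.0909 + 1095.375 − 225 − 161 = 2218.4659 kcal/day.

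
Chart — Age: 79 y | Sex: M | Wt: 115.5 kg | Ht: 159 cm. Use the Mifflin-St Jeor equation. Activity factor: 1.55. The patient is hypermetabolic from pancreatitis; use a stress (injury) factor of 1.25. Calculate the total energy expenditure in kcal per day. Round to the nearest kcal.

Mifflin-St Jeor (male): BMR = 10(115.5) + 6.25(159) − 5(79) + 5 = 1155 + 993.75 − 395 + 5 = 1758.75 kcal/day.
TEE = BMR × activity factor = 1758.75 × 1.55 = 2726.0625 kcal/day.
Apply stress factor: 2726.0625 × 1.25 = 3407.5781 kcal/day.

3408 kcal per day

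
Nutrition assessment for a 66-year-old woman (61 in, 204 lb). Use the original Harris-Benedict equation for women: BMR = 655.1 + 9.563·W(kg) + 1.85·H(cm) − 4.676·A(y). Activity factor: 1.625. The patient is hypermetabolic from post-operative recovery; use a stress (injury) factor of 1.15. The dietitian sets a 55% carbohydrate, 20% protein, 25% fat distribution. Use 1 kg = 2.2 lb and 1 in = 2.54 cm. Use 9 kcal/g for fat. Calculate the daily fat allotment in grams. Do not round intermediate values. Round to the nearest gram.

Convert to metric: weight = 204 ÷ 2.2 = 92.7273 kg; height = 61 × 2.54 = 154.94 cm.
Harris-Benedict: BMR = 655.1 + 9.563(92.7273) + 1.85(154.94) − 4.676(66) = 1519.8739 kcal/day.
TEE = 1519.8739 × 1.625 = 2469.7951 kcal/day.
With stress factor 1.15: 2469.7951 × 1.15 = 2840.2644 kcal/day.
Fat energy = 25% × 2840.2644 = 710.0661 kcal.
Fat = 710.0661 ÷ 9 kcal/g = 78.8962 g.

79 g/day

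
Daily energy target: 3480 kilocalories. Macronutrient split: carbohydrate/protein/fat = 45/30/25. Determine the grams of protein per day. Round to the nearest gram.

Protein energy = 30% × 3480 = 1044 kcal.
At 4 kcal/g: 1044 ÷ 4 = 261 g.

261 g/day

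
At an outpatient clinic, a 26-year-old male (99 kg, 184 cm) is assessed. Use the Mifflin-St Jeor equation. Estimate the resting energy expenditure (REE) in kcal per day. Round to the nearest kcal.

2015 kcal per day

Mifflin-St Jeor (male): BMR = 10(99) + 6.25(184) − 5(26) + 5 = 990 + 1150 − 130 + 5 = 2015 kcal/day.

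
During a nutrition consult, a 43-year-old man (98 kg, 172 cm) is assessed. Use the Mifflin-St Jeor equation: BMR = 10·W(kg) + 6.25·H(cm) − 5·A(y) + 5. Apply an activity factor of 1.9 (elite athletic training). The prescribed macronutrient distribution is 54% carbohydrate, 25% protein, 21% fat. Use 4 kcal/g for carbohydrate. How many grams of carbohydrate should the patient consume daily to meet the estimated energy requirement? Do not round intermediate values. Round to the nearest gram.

Mifflin-St Jeor (male): BMR = 10(98) + 6.25(172) − 5(43) + 5 = 980 + 1075 − 215 + 5 = 1845 kcal/day.
TEE = 1845 × 1.9 = 3505.5 kcal/day.
Carbohydrate energy = 54% × 3505.5 = 1892.97 kcal.
Carbohydrate = 1892.97 ÷ 4 kcal/g = 473.2425 g.

473 g/day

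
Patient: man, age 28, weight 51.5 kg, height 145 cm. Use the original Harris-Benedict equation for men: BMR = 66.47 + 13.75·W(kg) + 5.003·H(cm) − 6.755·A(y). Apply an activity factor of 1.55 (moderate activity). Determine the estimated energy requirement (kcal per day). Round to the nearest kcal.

Harris-Benedict: BMR = 66.47 + 13.75(51.5) + 5.003(145) − 6.755(28) = 1310.89 kcal/day.
TEE = BMR × activity factor = 1310.89 × 1.55 = 2031.8795 kcal/day.

2032 kcal per day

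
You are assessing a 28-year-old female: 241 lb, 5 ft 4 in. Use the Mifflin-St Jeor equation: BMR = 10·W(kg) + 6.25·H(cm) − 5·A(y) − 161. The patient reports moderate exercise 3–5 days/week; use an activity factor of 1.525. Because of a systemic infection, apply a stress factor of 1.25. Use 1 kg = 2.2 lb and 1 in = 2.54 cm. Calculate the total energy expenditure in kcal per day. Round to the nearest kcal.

3451 kcal per day

Convert to metric: weight = 241 ÷ 2.2 = 109.5455 kg; height = (5×12 + 4) × 2.54 = 64 × 2.54 = 162.56 cm.
Mifflin-St Jeor (female): BMR = 10(109.5455) + 6.25(162.56) − 5(28) − 161 = 1095.4545 + 1016 − 140 − 161 = 1810.4545 kcal/day.
TEE = BMR × activity factor = 1810.4545 × 1.525 = 2760.9432 kcal/day.
Apply stress factor: 2760.9432 × 1.25 = 3451.179 kcal/day.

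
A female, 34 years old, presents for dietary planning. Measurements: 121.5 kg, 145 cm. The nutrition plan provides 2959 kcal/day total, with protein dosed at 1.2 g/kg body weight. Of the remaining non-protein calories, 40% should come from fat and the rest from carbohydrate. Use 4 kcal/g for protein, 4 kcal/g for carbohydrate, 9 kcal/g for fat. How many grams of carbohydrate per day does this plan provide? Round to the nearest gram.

356 g/day

Protein = 1.2 × 121.5 = 145.8 g → 145.8 × 4 = 583.2 kcal.
Non-protein calories = 2959 − 583.2 = 2375.8 kcal.
Fat: 40% × 2375.8 = 950.32 kcal; carbohydrate: 1425.48 kcal.
Carbohydrate: 1425.48 kcal ÷ 4 kcal/g = 356.37 g.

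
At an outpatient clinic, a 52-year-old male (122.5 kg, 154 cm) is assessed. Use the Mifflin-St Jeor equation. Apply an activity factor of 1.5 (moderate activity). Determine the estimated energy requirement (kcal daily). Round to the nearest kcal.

Mifflin-St Jeor (male): BMR = 10(122.5) + 6.25(154) − 5(52) + 5 = 1225 + 962.5 − 260 + 5 = 1932.5 kcal/day.
TEE = BMR × activity factor = 1932.5 × 1.5 = 2898.75 kcal/day.

2899 kcal daily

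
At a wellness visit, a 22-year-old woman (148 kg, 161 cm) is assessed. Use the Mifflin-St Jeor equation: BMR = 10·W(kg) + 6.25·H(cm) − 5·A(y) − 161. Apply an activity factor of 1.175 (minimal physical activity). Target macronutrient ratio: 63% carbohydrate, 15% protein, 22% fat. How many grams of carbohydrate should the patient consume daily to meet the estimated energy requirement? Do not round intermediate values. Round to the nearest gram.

Mifflin-St Jeor (female): BMR = 10(148) + 6.25(161) − 5(22) − 161 = 1480 + 1006.25 − 110 − 161 = 2215.25 kcal/day.
TEE = 2215.25 × 1.175 = 2602.9188 kcal/day.
Carbohydrate energy = 63% × 2602.9188 = 1639.8388 kcal.
Carbohydrate = 1639.8388 ÷ 4 kcal/g = 409.9597 g.

410 g/day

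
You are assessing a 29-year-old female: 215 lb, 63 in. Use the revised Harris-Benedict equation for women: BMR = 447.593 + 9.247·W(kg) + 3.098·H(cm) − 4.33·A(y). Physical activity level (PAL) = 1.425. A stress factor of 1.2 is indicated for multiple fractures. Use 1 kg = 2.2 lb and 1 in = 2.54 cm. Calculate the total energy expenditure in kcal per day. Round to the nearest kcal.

2944 kcal per day

Convert to metric: weight = 215 ÷ 2.2 = 97.7273 kg; height = 63 × 2.54 = 160.02 cm.
Harris-Benedict: BMR = 447.593 + 9.247(97.7273) + 3.098(160.02) − 4.33(29) = 1721.4491 kcal/day.
TEE = BMR × activity factor = 1721.4491 × 1.425 = 2453.0649 kcal/day.
Apply stress factor: 2453.0649 × 1.2 = 2943.6779 kcal/day.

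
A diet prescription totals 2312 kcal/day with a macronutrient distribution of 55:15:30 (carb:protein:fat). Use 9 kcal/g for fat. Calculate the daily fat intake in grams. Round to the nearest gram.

Fat energy = 30% × 2312 = 693.6 kcal.
At 9 kcal/g: 693.6 ÷ 9 = 77.0667 g.

77 g/day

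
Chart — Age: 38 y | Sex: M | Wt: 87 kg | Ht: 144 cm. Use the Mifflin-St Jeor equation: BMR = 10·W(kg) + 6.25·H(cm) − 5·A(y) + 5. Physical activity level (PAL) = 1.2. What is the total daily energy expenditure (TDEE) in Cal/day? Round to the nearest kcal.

1902 Cal/day

Mifflin-St Jeor (male): BMR = 10(87) + 6.25(144) − 5(38) + 5 = 870 + 900 − 190 + 5 = 1585 kcal/day.
TEE = BMR × activity factor = 1585 × 1.2 = 1902 kcal/day.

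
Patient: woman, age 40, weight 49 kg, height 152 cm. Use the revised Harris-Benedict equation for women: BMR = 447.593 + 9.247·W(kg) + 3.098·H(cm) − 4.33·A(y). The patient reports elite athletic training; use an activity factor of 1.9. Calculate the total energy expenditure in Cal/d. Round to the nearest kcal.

Harris-Benedict: BMR = 447.593 + 9.247(49) + 3.098(152) − 4.33(40) = 1198.392 kcal/day.
TEE = BMR × activity factor = 1198.392 × 1.9 = 2276.9448 kcal/day.

2277 Cal/d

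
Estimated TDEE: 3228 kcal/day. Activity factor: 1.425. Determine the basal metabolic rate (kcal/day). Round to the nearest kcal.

BMR = TEE ÷ activity factor = 3228 ÷ 1.425 = 2265.2632 kcal/day.

2265 kcal/day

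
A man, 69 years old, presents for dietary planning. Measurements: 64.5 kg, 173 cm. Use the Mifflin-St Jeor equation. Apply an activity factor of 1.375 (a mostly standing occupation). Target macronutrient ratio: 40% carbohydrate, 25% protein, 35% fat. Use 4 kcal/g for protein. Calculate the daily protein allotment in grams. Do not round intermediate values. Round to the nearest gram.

Mifflin-St Jeor (male): BMR = 10(64.5) + 6.25(173) − 5(69) + 5 = 645 + 1081.25 − 345 + 5 = 1386.25 kcal/day.
TEE = 1386.25 × 1.375 = 1906.0938 kcal/day.
Protein energy = 25% × 1906.0938 = 476.5234 kcal.
Protein = 476.5234 ÷ 4 kcal/g = 119.1309 g.

119 g/day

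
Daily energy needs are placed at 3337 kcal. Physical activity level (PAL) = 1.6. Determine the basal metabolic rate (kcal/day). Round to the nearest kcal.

BMR = TEE ÷ activity factor = 3337 ÷ 1.6 = 2085.625 kcal/day.

2086 kcal/day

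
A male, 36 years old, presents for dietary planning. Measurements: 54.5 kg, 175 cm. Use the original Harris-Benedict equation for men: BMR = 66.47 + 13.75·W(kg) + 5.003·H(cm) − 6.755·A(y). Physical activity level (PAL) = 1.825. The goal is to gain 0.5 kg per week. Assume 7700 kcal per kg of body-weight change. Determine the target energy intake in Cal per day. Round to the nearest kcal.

Harris-Benedict: BMR = 66.47 + 13.75(54.5) + 5.003(175) − 6.755(36) = 1448.19 kcal/day.
TEE = 1448.19 × 1.825 = 2642.9468 kcal/day.
Required daily surplus = 0.5 × 7700 ÷ 7 = 550 kcal/day.
Target intake = 2642.9468 + 550 = 3192.9468 kcal/day.

3193 Cal per day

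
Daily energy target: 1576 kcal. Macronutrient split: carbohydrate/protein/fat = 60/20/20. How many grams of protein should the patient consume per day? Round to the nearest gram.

Protein energy = 20% × 1576 = 315.2 kcal.
At 4 kcal/g: 315.2 ÷ 4 = 78.8 g.

79 g/day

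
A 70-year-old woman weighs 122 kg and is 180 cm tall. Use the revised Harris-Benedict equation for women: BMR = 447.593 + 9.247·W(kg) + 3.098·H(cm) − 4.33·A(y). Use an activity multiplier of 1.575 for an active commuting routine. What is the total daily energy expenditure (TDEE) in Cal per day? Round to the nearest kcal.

2883 Cal per day

Harris-Benedict: BMR = 447.593 + 9.247(122) + 3.098(180) − 4.33(70) = 1830.267 kcal/day.
TEE = BMR × activity factor = 1830.267 × 1.575 = 2882.6705 kcal/day.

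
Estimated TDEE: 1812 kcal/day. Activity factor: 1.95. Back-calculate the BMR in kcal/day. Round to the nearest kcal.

929 kcal/day

BMR = TEE ÷ activity factor = 1812 ÷ 1.95 = 929.2308 kcal/day.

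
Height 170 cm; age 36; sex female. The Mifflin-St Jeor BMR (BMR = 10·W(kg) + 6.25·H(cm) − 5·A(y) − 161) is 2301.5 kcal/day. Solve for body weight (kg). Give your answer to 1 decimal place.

158.0 kg

2301.5 = 10·W + 6.25(170) − 5(36) − 161
10·W = 2301.5 − 721.5 = 1580, so W = 158 kg.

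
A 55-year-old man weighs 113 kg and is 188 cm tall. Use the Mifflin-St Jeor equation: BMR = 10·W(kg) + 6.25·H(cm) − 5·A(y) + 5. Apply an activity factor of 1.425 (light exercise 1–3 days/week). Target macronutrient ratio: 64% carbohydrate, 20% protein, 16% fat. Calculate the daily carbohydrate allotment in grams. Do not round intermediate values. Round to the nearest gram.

Mifflin-St Jeor (male): BMR = 10(113) + 6.25(188) − 5(55) + 5 = 1130 + 1175 − 275 + 5 = 2035 kcal/day.
TEE = 2035 × 1.425 = 2899.875 kcal/day.
Carbohydrate energy = 64% × 2899.875 = 1855.92 kcal.
Carbohydrate = 1855.92 ÷ 4 kcal/g = 463.98 g.

464 g/day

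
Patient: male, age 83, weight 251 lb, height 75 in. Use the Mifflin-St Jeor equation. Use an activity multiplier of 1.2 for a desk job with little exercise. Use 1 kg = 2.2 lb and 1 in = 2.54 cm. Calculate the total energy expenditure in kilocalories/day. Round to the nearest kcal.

Convert to metric: weight = 251 ÷ 2.2 = 114.0909 kg; height = 75 × 2.54 = 190.5 cm.
Mifflin-St Jeor (male): BMR = 10(114.0909) + 6.25(190.5) − 5(83) + 5 = 1140.9091 + 1190.625 − 415 + 5 = 1921.5341 kcal/day.
TEE = BMR × activity factor = 1921.5341 × 1.2 = 2305.8409 kcal/day.

2306 kilocalories/day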